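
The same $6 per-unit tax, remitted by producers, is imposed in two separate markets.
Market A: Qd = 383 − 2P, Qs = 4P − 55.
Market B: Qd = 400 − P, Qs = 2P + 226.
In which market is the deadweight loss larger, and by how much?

Market A: pre-tax P* = $73, Q* = 237; post-tax Q = 229; deadweight loss = $24.
Market B: pre-tax P* = $58, Q* = 342; post-tax Q = 338; deadweight loss = $12.
Difference: $24 vs $12 → market A is larger by $12.

Market A, by $12.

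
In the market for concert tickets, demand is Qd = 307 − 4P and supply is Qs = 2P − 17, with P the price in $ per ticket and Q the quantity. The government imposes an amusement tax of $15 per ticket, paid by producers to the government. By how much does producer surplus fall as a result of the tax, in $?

Producer surplus falls by $810.

Without the tax, 307 − 4P = 2P − 17 gives 6P = 324, so P* = $54 and Q* = 91.
With the tax collected from producers, supply shifts: Qs = 2(P − 15) − 17.
Solving gives Q = 71 with consumers paying $59 and producers receiving $44 (the $15 wedge).
ΔPS is the trapezoid between Q = 71 and Q = 91 of height $10: ½ · (91 + 71) · 10 = $810.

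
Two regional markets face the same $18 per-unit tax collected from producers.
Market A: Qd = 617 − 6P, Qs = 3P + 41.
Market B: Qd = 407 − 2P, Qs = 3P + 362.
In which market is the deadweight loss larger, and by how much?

Market A: pre-tax P* = $64, Q* = 233; post-tax Q = 197; deadweight loss = $324.
Market B: pre-tax P* = $9, Q* = 389; post-tax Q = 367.4; deadweight loss = $194.4.
Difference: $324 vs $194.4 → market A is larger by $129.6.

Market A, by $129.6.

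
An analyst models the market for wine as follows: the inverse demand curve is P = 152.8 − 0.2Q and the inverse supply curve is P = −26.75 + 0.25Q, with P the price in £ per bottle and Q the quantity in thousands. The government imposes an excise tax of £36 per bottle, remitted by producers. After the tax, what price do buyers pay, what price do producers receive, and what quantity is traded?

Rewrite in direct form: Qd = 764 − 5P and Qs = 4P + 107.
Before the tax: set 764 − 5P = 4P + 107 → P* = £73, Q* = 399.
With the tax collected from producers, supply shifts: Qs = 4(P − 36) + 107.
Solving gives Q = 319 with buyers paying £89 and producers receiving £53 (the £36 wedge).
The less price-elastic side of the market bears the larger share of a per-unit tax.

Buyers pay £89; producers receive £53; quantity = 319.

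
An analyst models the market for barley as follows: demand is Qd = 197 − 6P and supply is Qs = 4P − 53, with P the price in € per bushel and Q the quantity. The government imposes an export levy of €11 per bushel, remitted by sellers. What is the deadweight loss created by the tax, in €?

Deadweight loss = €145.2.

Before the tax: set 197 − 6P = 4P − 53 → P* = €25, Q* = 47.
With the tax collected from sellers, supply shifts: Qs = 4(P − 11) − 53.
New equilibrium: consumers pay €29.4, sellers receive €18.4, Q = 20.6. (Wedge: Pb − Ps = 11.)
Quantity falls by |ΔQ| = |47 − 20.6| = 26.4.
DWL = ½ · t · |ΔQ| = ½ · 11 · 26.4 = €145.2.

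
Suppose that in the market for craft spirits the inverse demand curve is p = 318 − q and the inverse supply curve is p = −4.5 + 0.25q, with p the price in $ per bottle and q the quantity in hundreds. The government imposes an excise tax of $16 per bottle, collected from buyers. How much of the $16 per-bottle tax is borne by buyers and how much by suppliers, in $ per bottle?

Inverting to q(p) form: qd = 318 − p; qs = 4p + 18.
Without the tax, 318 − p = 4p + 18 gives 5p = 300, so p* = $60 and q* = 258.
With the tax collected from buyers, demand (in seller-price terms) shifts: qd = 318 − (p + 16).
Solving gives q = 245.2 with buyers paying $72.8 and suppliers receiving $56.8 (the $16 wedge).
Burden on buyers: $12.8; on suppliers: $3.2. (They sum to $16.)
The less price-elastic side of the market bears the larger share of a per-unit tax.

Buyers bear $12.8 per bottle; suppliers bear $3.2 per bottle.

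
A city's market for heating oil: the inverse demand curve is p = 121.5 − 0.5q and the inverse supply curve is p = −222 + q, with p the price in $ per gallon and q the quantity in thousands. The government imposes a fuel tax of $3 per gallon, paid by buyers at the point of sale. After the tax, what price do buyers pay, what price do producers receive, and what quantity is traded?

Buyers pay $8; producers receive $5; quantity = 227.

Inverting to q(p) form: qd = 243 − 2p; qs = p + 222.
Before the tax: set 243 − 2p = p + 222 → p* = $7, q* = 229.
With the tax collected from buyers, demand (in seller-price terms) shifts: qd = 243 − 2(p + 3).
Solving gives q = 227 with buyers paying $8 and producers receiving $5 (the $3 wedge).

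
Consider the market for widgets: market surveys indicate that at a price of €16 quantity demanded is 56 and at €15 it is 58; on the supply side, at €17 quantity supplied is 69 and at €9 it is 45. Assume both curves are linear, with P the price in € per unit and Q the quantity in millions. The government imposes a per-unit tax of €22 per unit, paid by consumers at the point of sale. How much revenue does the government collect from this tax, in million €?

Tax revenue = €739.2 million.

Demand slope: (58 − 56)/(15 − 16) = -2, so Qd = 88 − 2P.
Supply slope: (45 − 69)/(9 − 17) = 3, so Qs = 3P + 18.
Before the tax: set 88 − 2P = 3P + 18 → P* = €14, Q* = 60.
With the tax collected from consumers, demand (in seller-price terms) shifts: Qd = 88 − 2(P + 22).
New equilibrium: consumers pay €27.2, suppliers receive €5.2, Q = 33.6. (Wedge: Pb − Ps = 22.)
Revenue = t · Q = 22 · 33.6 = €739.2.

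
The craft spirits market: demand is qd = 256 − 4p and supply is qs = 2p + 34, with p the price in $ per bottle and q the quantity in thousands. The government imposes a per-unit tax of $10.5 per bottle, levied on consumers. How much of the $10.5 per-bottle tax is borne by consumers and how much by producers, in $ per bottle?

Consumers bear $3.5 per bottle; producers bear $7 per bottle.

Without the tax, 256 − 4p = 2p + 34 gives 6p = 222, so p* = $37 and q* = 108.
With the tax collected from consumers, demand (in seller-price terms) shifts: qd = 256 − 4(p + 10.5).
New equilibrium: consumers pay $40.5, producers receive $30, q = 94. (Wedge: pb − ps = 10.5.)
Burden on consumers: $3.5; on producers: $7. (They sum to $10.5.)
The less price-elastic side of the market bears the larger share of a per-unit tax.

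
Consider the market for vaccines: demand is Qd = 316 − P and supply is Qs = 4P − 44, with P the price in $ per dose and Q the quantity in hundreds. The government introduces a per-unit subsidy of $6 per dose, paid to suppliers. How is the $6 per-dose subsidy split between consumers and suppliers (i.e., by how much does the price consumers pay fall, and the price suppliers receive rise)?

Before the subsidy: set 316 − P = 4P − 44 → P* = $72, Q* = 244.
With a per-unit subsidy paid to suppliers, each receives P + 6 per unit sold, so supply becomes Qs = 4(P + 6) − 44.
New equilibrium: consumers pay $67.2, suppliers receive $73.2, Q = 248.8. (Wedge: Pb − Ps = −6.)
Gain to consumers: $4.8; to suppliers: $1.2. (They sum to $6.)

Consumers gain $4.8 per dose; suppliers gain $1.2 per dose.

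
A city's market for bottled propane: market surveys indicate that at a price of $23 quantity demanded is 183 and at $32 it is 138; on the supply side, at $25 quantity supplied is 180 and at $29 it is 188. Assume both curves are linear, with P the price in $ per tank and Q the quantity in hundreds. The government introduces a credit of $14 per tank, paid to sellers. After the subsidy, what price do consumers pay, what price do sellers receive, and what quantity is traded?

Consumers pay $20; sellers receive $34; quantity = 198.

Demand slope: (138 − 183)/(32 − 23) = -5, so Qd = 298 − 5P.
Supply slope: (188 − 180)/(29 − 25) = 2, so Qs = 2P + 130.
Before the subsidy: set 298 − 5P = 2P + 130 → P* = $24, Q* = 178.
With a per-unit subsidy paid to sellers, each receives P + 14 per unit sold, so supply becomes Qs = 2(P + 14) + 130.
New equilibrium: consumers pay $20, sellers receive $34, Q = 198. (Wedge: Pb − Ps = −14.)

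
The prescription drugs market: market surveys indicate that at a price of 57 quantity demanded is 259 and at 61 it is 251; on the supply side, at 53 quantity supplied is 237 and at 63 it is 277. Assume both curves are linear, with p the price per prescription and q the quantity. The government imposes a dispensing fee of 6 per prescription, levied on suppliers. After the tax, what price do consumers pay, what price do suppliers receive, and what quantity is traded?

Consumers pay 62; suppliers receive 56; quantity = 249.

Demand slope: (251 − 259)/(61 − 57) = -2, so qd = 373 − 2p.
Supply slope: (277 − 237)/(63 − 53) = 4, so qs = 4p + 25.
Without the tax, 373 − 2p = 4p + 25 gives 6p = 348, so p* = 58 and q* = 257.
With the tax collected from suppliers, supply shifts: qs = 4(p − 6) + 25.
New equilibrium: consumers pay 62, suppliers receive 56, q = 249. (Wedge: pb − ps = 6.)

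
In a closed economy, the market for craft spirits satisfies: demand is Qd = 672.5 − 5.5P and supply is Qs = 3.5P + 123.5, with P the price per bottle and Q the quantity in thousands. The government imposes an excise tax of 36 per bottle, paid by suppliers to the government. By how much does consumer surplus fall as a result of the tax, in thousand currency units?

Consumer surplus falls by 4179 thousand.

Without the tax, 672.5 − 5.5P = 3.5P + 123.5 gives 9P = 549, so P* = 61 and Q* = 337.
With the tax collected from suppliers, supply shifts: Qs = 3.5(P − 36) + 123.5.
New equilibrium: buyers pay 75, suppliers receive 39, Q = 260. (Wedge: Pb − Ps = 36.)
ΔCS is the trapezoid between Q = 260 and Q = 337 of height 14: ½ · (337 + 260) · 14 = 4179.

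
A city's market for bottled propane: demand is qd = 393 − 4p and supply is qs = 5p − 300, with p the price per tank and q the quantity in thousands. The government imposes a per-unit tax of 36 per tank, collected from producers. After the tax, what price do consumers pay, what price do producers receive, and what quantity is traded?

Before the tax: set 393 − 4p = 5p − 300 → p* = 77, q* = 85.
With the tax collected from producers, supply shifts: qs = 5(p − 36) − 300.
New equilibrium: consumers pay 97, producers receive 61, q = 5. (Wedge: pb − ps = 36.)
The less price-elastic side of the market bears the larger share of a per-unit tax.

Consumers pay 97; producers receive 61; quantity = 5.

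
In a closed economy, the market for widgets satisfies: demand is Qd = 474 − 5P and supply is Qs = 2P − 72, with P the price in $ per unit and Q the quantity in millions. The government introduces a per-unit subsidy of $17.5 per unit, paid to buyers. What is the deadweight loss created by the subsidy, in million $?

Deadweight loss = $218.75 million.

Without the subsidy, 474 − 5P = 2P − 72 gives 7P = 546, so P* = $78 and Q* = 84.
With a per-unit subsidy paid to buyers, each effectively pays P − 17.5, so demand becomes Qd = 474 − 5(P − 17.5).
Solving gives Q = 109 with buyers paying $73 and sellers receiving $90.5 (the $17.5 wedge).
Quantity rises by |ΔQ| = |84 − 109| = 25.
DWL = ½ · t · |ΔQ| = ½ · 17.5 · 25 = $218.75.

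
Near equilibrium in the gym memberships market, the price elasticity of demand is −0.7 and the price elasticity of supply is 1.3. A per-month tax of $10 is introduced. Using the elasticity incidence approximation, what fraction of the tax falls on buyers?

Incidence ratio: buyers' share ≈ εs / (εs + |εd|) = 1.3 / (1.3 + 0.7) = 0.65.
Supply is the more elastic side, so buyers bear the larger share.

Buyers' share ≈ 0.65.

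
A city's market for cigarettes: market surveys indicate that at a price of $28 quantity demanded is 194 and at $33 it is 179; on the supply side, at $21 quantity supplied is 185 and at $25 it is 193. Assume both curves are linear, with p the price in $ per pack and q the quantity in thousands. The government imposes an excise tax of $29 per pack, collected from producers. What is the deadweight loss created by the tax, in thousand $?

Deadweight loss = $504.6 thousand.

Demand slope: (179 − 194)/(33 − 28) = -3, so qd = 278 − 3p.
Supply slope: (193 − 185)/(25 − 21) = 2, so qs = 2p + 143.
Before the tax: set 278 − 3p = 2p + 143 → p* = $27, q* = 197.
With the tax collected from producers, supply shifts: qs = 2(p − 29) + 143.
New equilibrium: buyers pay $38.6, producers receive $9.6, q = 162.2. (Wedge: pb − ps = 29.)
Quantity falls by |ΔQ| = |197 − 162.2| = 34.8.
DWL = ½ · t · |ΔQ| = ½ · 29 · 34.8 = $504.6.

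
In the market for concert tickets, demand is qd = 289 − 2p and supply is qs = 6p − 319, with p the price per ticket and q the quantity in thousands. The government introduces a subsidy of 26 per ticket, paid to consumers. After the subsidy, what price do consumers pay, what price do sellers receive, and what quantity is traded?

Without the subsidy, 289 − 2p = 6p − 319 gives 8p = 608, so p* = 76 and q* = 137.
With a per-unit subsidy paid to consumers, each effectively pays p − 26, so demand becomes qd = 289 − 2(p − 26).
New equilibrium: consumers pay 56.5, sellers receive 82.5, q = 176. (Wedge: pb − ps = −26.)

Consumers pay 56.5; sellers receive 82.5; quantity = 176.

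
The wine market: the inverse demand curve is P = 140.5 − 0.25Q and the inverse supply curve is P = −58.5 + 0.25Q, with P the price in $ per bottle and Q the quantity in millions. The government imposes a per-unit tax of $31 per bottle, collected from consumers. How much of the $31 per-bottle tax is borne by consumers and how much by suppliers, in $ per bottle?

Consumers bear $15.5 per bottle; suppliers bear $15.5 per bottle.

Rewrite in direct form: Qd = 562 − 4P and Qs = 4P + 234.
Without the tax, 562 − 4P = 4P + 234 gives 8P = 328, so P* = $41 and Q* = 398.
With the tax collected from consumers, demand (in seller-price terms) shifts: Qd = 562 − 4(P + 31).
Solving gives Q = 336 with consumers paying $56.5 and suppliers receiving $25.5 (the $31 wedge).
Burden on consumers: $15.5; on suppliers: $15.5. (They sum to $31.)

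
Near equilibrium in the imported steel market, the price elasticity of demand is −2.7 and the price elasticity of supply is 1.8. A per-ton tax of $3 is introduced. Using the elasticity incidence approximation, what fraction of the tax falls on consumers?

Incidence ratio: consumers' share ≈ εs / (εs + |εd|) = 1.8 / (1.8 + 2.7) = 0.4.
Supply is the less elastic side, so consumers bear the smaller share.

Consumers' share ≈ 0.4.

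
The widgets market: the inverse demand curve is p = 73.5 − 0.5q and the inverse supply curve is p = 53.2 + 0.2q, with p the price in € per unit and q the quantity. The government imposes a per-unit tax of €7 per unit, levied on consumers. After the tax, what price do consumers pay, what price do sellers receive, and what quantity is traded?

Consumers pay €64; sellers receive €57; quantity = 19.

Rewrite in direct form: qd = 147 − 2p and qs = 5p − 266.
Before the tax: set 147 − 2p = 5p − 266 → p* = €59, q* = 29.
With the tax collected from consumers, demand (in seller-price terms) shifts: qd = 147 − 2(p + 7).
New equilibrium: consumers pay €64, sellers receive €57, q = 19. (Wedge: pb − ps = 7.)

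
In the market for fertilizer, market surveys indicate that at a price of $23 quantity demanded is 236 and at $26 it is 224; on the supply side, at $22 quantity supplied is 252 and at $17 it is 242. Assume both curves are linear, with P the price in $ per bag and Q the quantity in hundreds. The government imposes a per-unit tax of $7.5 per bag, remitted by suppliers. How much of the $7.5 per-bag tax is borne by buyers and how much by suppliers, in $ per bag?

Demand slope: (224 − 236)/(26 − 23) = -4, so Qd = 328 − 4P.
Supply slope: (242 − 252)/(17 − 22) = 2, so Qs = 2P + 208.
Before the tax: set 328 − 4P = 2P + 208 → P* = $20, Q* = 248.
With the tax collected from suppliers, supply shifts: Qs = 2(P − 7.5) + 208.
New equilibrium: buyers pay $22.5, suppliers receive $15, Q = 238. (Wedge: Pb − Ps = 7.5.)
Burden on buyers: $2.5; on suppliers: $5. (They sum to $7.5.)
The less price-elastic side of the market bears the larger share of a per-unit tax.

Buyers bear $2.5 per bag; suppliers bear $5 per bag.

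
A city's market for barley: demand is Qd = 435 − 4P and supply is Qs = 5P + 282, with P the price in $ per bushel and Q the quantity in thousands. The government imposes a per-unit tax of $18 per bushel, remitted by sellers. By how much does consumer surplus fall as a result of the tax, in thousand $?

Without the tax, 435 − 4P = 5P + 282 gives 9P = 153, so P* = $17 and Q* = 367.
With the tax collected from sellers, supply shifts: Qs = 5(P − 18) + 282.
Solving gives Q = 327 with buyers paying $27 and sellers receiving $9 (the $18 wedge).
ΔCS is the trapezoid between Q = 327 and Q = 367 of height $10: ½ · (367 + 327) · 10 = $3470.

Consumer surplus falls by $3470 thousand.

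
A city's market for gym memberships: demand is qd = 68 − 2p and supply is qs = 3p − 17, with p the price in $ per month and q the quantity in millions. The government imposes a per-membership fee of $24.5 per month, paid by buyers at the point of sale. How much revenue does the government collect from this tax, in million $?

Tax revenue = $112.7 million.

Without the tax, 68 − 2p = 3p − 17 gives 5p = 85, so p* = $17 and q* = 34.
With the tax collected from buyers, demand (in seller-price terms) shifts: qd = 68 − 2(p + 24.5).
New equilibrium: buyers pay $31.7, producers receive $7.2, q = 4.6. (Wedge: pb − ps = 24.5.)
Revenue = t · Q = 24.5 · 4.6 = $112.7.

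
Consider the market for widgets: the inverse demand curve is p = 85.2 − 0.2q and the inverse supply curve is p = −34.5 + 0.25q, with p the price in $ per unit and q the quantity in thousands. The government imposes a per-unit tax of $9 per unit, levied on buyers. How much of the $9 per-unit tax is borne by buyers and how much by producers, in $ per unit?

Buyers bear $4 per unit; producers bear $5 per unit.

Rewrite in direct form: qd = 426 − 5p and qs = 4p + 138.
Without the tax, 426 − 5p = 4p + 138 gives 9p = 288, so p* = $32 and q* = 266.
With the tax collected from buyers, demand (in seller-price terms) shifts: qd = 426 − 5(p + 9).
Solving gives q = 246 with buyers paying $36 and producers receiving $27 (the $9 wedge).
Burden on buyers: $4; on producers: $5. (They sum to $9.)
The less price-elastic side of the market bears the larger share of a per-unit tax.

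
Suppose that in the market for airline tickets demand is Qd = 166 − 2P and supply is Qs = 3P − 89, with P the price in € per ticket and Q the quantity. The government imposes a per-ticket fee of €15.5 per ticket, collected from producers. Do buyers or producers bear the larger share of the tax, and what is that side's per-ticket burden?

Buyers bear the larger share: €9.3 per ticket.

Before the tax: set 166 − 2P = 3P − 89 → P* = €51, Q* = 64.
With the tax collected from producers, supply shifts: Qs = 3(P − 15.5) − 89.
New equilibrium: buyers pay €60.3, producers receive €44.8, Q = 45.4. (Wedge: Pb − Ps = 15.5.)
Per-ticket burden: buyers €9.3, producers €6.2.
Buyers take the larger share because demand is less price-elastic here (demand slope 2 vs supply slope 3).
The less price-elastic side of the market bears the larger share of a per-unit tax.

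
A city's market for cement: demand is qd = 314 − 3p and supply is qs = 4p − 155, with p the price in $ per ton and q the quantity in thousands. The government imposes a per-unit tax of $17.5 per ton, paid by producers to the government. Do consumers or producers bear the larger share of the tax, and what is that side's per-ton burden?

Without the tax, 314 − 3p = 4p − 155 gives 7p = 469, so p* = $67 and q* = 113.
With the tax collected from producers, supply shifts: qs = 4(p − 17.5) − 155.
Solving gives q = 83 with consumers paying $77 and producers receiving $59.5 (the $17.5 wedge).
Per-ton burden: consumers $10, producers $7.5.
Consumers take the larger share because demand is less price-elastic here (demand slope 3 vs supply slope 4).

Consumers bear the larger share: $10 per ton.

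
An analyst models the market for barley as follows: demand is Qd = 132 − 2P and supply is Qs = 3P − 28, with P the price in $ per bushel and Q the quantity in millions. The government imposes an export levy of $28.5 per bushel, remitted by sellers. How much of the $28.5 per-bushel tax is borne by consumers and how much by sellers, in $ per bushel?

Consumers bear $17.1 per bushel; sellers bear $11.4 per bushel.

Without the tax, 132 − 2P = 3P − 28 gives 5P = 160, so P* = $32 and Q* = 68.
With the tax collected from sellers, supply shifts: Qs = 3(P − 28.5) − 28.
New equilibrium: consumers pay $49.1, sellers receive $20.6, Q = 33.8. (Wedge: Pb − Ps = 28.5.)
Burden on consumers: $17.1; on sellers: $11.4. (They sum to $28.5.)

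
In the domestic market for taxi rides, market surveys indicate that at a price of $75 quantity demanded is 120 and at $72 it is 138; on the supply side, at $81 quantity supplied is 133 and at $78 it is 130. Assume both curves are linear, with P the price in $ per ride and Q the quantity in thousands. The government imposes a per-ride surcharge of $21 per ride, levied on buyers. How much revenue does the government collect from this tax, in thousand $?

Tax revenue = $2268 thousand.

Demand slope: (138 − 120)/(72 − 75) = -6, so Qd = 570 − 6P.
Supply slope: (130 − 133)/(78 − 81) = 1, so Qs = P + 52.
Before the tax: set 570 − 6P = P + 52 → P* = $74, Q* = 126.
With the tax collected from buyers, demand (in seller-price terms) shifts: Qd = 570 − 6(P + 21).
New equilibrium: buyers pay $77, sellers receive $56, Q = 108. (Wedge: Pb − Ps = 21.)
Revenue = t · Q = 21 · 108 = $2268.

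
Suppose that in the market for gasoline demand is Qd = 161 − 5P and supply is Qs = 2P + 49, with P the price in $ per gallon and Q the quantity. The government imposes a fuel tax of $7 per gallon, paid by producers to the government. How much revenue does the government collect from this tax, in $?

Tax revenue = $497.

Without the tax, 161 − 5P = 2P + 49 gives 7P = 112, so P* = $16 and Q* = 81.
With the tax collected from producers, supply shifts: Qs = 2(P − 7) + 49.
New equilibrium: buyers pay $18, producers receive $11, Q = 71. (Wedge: Pb − Ps = 7.)
Revenue = t · Q = 7 · 71 = $497.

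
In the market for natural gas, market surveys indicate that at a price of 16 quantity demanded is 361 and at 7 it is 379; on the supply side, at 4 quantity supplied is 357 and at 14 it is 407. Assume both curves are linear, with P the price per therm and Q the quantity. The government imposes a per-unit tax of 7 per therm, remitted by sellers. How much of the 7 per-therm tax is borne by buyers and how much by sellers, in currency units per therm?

Buyers bear 5 per therm; sellers bear 2 per therm.

Demand slope: (379 − 361)/(7 − 16) = -2, so Qd = 393 − 2P.
Supply slope: (407 − 357)/(14 − 4) = 5, so Qs = 5P + 337.
Before the tax: set 393 − 2P = 5P + 337 → P* = 8, Q* = 377.
With the tax collected from sellers, supply shifts: Qs = 5(P − 7) + 337.
New equilibrium: buyers pay 13, sellers receive 6, Q = 367. (Wedge: Pb − Ps = 7.)
Burden on buyers: 5; on sellers: 2. (They sum to 7.)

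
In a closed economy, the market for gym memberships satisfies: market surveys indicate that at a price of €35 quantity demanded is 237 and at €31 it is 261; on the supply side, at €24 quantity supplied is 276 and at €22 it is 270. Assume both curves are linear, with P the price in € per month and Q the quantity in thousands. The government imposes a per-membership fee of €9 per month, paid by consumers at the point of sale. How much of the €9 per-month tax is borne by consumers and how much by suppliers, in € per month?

Consumers bear €3 per month; suppliers bear €6 per month.

Demand slope: (261 − 237)/(31 − 35) = -6, so Qd = 447 − 6P.
Supply slope: (270 − 276)/(22 − 24) = 3, so Qs = 3P + 204.
Before the tax: set 447 − 6P = 3P + 204 → P* = €27, Q* = 285.
With the tax collected from consumers, demand (in seller-price terms) shifts: Qd = 447 − 6(P + 9).
Solving gives Q = 267 with consumers paying €30 and suppliers receiving €21 (the €9 wedge).
Burden on consumers: €3; on suppliers: €6. (They sum to €9.)
The less price-elastic side of the market bears the larger share of a per-unit tax.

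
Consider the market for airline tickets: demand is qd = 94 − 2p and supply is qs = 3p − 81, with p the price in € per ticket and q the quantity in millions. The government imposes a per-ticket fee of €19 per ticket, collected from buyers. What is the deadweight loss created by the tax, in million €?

Deadweight loss = €216.6 million.

Before the tax: set 94 − 2p = 3p − 81 → p* = €35, q* = 24.
With the tax collected from buyers, demand (in seller-price terms) shifts: qd = 94 − 2(p + 19).
New equilibrium: buyers pay €46.4, producers receive €27.4, q = 1.2. (Wedge: pb − ps = 19.)
Quantity falls by |ΔQ| = |24 − 1.2| = 22.8.
DWL = ½ · t · |ΔQ| = ½ · 19 · 22.8 = €216.6.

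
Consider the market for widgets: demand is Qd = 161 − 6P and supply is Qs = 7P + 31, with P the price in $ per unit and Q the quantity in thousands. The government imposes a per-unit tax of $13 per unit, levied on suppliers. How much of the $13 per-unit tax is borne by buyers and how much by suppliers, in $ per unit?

Buyers bear $7 per unit; suppliers bear $6 per unit.

Before the tax: set 161 − 6P = 7P + 31 → P* = $10, Q* = 101.
With the tax collected from suppliers, supply shifts: Qs = 7(P − 13) + 31.
New equilibrium: buyers pay $17, suppliers receive $4, Q = 59. (Wedge: Pb − Ps = 13.)
Burden on buyers: $7; on suppliers: $6. (They sum to $13.)
The less price-elastic side of the market bears the larger share of a per-unit tax.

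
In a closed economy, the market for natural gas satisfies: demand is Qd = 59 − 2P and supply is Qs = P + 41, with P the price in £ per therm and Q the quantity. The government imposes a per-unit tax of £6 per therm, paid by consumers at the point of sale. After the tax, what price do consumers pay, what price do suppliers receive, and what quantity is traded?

Consumers pay £8; suppliers receive £2; quantity = 43.

Without the tax, 59 − 2P = P + 41 gives 3P = 18, so P* = £6 and Q* = 47.
With the tax collected from consumers, demand (in seller-price terms) shifts: Qd = 59 − 2(P + 6).
New equilibrium: consumers pay £8, suppliers receive £2, Q = 43. (Wedge: Pb − Ps = 6.)
The less price-elastic side of the market bears the larger share of a per-unit tax.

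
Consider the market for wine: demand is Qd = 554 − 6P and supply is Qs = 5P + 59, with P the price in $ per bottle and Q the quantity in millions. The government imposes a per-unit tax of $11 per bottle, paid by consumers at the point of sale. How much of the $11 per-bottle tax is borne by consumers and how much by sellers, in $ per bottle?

Consumers bear $5 per bottle; sellers bear $6 per bottle.

Before the tax: set 554 − 6P = 5P + 59 → P* = $45, Q* = 284.
With the tax collected from consumers, demand (in seller-price terms) shifts: Qd = 554 − 6(P + 11).
New equilibrium: consumers pay $50, sellers receive $39, Q = 254. (Wedge: Pb − Ps = 11.)
Burden on consumers: $5; on sellers: $6. (They sum to $11.)
The less price-elastic side of the market bears the larger share of a per-unit tax.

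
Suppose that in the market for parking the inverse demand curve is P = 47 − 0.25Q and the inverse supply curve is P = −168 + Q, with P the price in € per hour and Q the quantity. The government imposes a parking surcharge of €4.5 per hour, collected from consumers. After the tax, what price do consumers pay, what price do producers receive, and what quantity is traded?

Consumers pay €4.9; producers receive €0.4; quantity = 168.4.

Inverting to Q(P) form: Qd = 188 − 4P; Qs = P + 168.
Without the tax, 188 − 4P = P + 168 gives 5P = 20, so P* = €4 and Q* = 172.
With the tax collected from consumers, demand (in seller-price terms) shifts: Qd = 188 − 4(P + 4.5).
Solving gives Q = 168.4 with consumers paying €4.9 and producers receiving €0.4 (the €4.5 wedge).
The less price-elastic side of the market bears the larger share of a per-unit tax.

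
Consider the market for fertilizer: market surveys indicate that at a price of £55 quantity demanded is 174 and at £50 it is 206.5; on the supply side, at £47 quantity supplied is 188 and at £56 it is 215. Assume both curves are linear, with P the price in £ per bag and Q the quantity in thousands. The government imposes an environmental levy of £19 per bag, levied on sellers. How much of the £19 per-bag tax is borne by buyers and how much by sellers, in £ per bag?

Buyers bear £6 per bag; sellers bear £13 per bag.

Demand slope: (206.5 − 174)/(50 − 55) = -6.5, so Qd = 531.5 − 6.5P.
Supply slope: (215 − 188)/(56 − 47) = 3, so Qs = 3P + 47.
Without the tax, 531.5 − 6.5P = 3P + 47 gives 9.5P = 484.5, so P* = £51 and Q* = 200.
With the tax collected from sellers, supply shifts: Qs = 3(P − 19) + 47.
Solving gives Q = 161 with buyers paying £57 and sellers receiving £38 (the £19 wedge).
Burden on buyers: £6; on sellers: £13. (They sum to £19.)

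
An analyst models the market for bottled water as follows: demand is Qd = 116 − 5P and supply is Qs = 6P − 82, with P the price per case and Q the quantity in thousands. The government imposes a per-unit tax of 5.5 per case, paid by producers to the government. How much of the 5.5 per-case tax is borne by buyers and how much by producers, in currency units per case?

Before the tax: set 116 − 5P = 6P − 82 → P* = 18, Q* = 26.
With the tax collected from producers, supply shifts: Qs = 6(P − 5.5) − 82.
Solving gives Q = 11 with buyers paying 21 and producers receiving 15.5 (the 5.5 wedge).
Burden on buyers: 3; on producers: 2.5. (They sum to 5.5.)

Buyers bear 3 per case; producers bear 2.5 per case.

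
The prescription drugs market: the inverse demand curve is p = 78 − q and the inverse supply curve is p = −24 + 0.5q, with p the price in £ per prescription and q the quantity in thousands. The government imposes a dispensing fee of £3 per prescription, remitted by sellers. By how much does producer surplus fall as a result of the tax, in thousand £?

Inverting to q(p) form: qd = 78 − p; qs = 2p + 48.
Before the tax: set 78 − p = 2p + 48 → p* = £10, q* = 68.
With the tax collected from sellers, supply shifts: qs = 2(p − 3) + 48.
New equilibrium: buyers pay £12, sellers receive £9, q = 66. (Wedge: pb − ps = 3.)
ΔPS is the trapezoid between Q = 66 and Q = 68 of height £1: ½ · (68 + 66) · 1 = £67.

Producer surplus falls by £67 thousand.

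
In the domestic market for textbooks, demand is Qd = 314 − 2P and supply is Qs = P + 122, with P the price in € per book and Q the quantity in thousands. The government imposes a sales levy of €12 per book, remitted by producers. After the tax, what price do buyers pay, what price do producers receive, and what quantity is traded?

Buyers pay €68; producers receive €56; quantity = 178.

Before the tax: set 314 − 2P = P + 122 → P* = €64, Q* = 186.
With the tax collected from producers, supply shifts: Qs = (P − 12) + 122.
Solving gives Q = 178 with buyers paying €68 and producers receiving €56 (the €12 wedge).
The less price-elastic side of the market bears the larger share of a per-unit tax.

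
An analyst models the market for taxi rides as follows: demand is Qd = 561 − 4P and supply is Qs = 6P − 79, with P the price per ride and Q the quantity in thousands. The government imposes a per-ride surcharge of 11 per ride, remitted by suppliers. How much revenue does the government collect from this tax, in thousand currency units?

Tax revenue = 3064.6 thousand.

Before the tax: set 561 − 4P = 6P − 79 → P* = 64, Q* = 305.
With the tax collected from suppliers, supply shifts: Qs = 6(P − 11) − 79.
New equilibrium: buyers pay 70.6, suppliers receive 59.6, Q = 278.6. (Wedge: Pb − Ps = 11.)
Revenue = t · Q = 11 · 278.6 = 3064.6.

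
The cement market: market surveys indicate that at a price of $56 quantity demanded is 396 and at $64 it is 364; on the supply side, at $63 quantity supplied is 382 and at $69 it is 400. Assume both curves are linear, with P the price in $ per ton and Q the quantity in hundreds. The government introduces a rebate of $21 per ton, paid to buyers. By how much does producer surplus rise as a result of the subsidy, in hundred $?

Producer surplus rises by $4728 hundred.

Demand slope: (364 − 396)/(64 − 56) = -4, so Qd = 620 − 4P.
Supply slope: (400 − 382)/(69 − 63) = 3, so Qs = 3P + 193.
Before the subsidy: set 620 − 4P = 3P + 193 → P* = $61, Q* = 376.
With a per-unit subsidy paid to buyers, each effectively pays P − 21, so demand becomes Qd = 620 − 4(P − 21).
Solving gives Q = 412 with buyers paying $52 and sellers receiving $73 (the $21 wedge).
ΔPS is the trapezoid between Q = 412 and Q = 376 of height $12: ½ · (376 + 412) · 12 = $4728.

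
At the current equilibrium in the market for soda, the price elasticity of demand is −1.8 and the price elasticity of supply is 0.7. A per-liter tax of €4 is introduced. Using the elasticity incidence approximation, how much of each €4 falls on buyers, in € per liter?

Incidence ratio: buyers' share ≈ εs / (εs + |εd|) = 0.7 / (0.7 + 1.8) = 0.28.
So buyers bear ≈ 0.28 × €4 = €1.12; suppliers bear €2.88.

Buyers bear ≈ €1.12 per liter.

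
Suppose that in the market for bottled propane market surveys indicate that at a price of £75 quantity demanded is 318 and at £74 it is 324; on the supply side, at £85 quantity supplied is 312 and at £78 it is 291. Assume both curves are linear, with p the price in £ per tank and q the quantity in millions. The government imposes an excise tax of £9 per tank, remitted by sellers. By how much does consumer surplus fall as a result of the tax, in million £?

Consumer surplus falls by £855 million.

Demand slope: (324 − 318)/(74 − 75) = -6, so qd = 768 − 6p.
Supply slope: (291 − 312)/(78 − 85) = 3, so qs = 3p + 57.
Before the tax: set 768 − 6p = 3p + 57 → p* = £79, q* = 294.
With the tax collected from sellers, supply shifts: qs = 3(p − 9) + 57.
Solving gives q = 276 with buyers paying £82 and sellers receiving £73 (the £9 wedge).
ΔCS is the trapezoid between Q = 276 and Q = 294 of height £3: ½ · (294 + 276) · 3 = £855.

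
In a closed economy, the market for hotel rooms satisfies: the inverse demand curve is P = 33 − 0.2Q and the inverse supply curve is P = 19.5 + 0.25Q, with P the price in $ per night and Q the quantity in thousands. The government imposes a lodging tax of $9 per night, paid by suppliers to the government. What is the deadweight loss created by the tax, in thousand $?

Deadweight loss = $90 thousand.

Rewrite in direct form: Qd = 165 − 5P and Qs = 4P − 78.
Before the tax: set 165 − 5P = 4P − 78 → P* = $27, Q* = 30.
With the tax collected from suppliers, supply shifts: Qs = 4(P − 9) − 78.
Solving gives Q = 10 with consumers paying $31 and suppliers receiving $22 (the $9 wedge).
Quantity falls by |ΔQ| = |30 − 10| = 20.
DWL = ½ · t · |ΔQ| = ½ · 9 · 20 = $90.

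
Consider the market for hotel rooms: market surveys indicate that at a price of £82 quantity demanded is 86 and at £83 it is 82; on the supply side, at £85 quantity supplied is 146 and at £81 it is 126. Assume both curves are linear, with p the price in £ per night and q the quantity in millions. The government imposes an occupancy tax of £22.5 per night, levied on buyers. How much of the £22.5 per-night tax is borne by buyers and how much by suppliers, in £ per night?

Buyers bear £12.5 per night; suppliers bear £10 per night.

Demand slope: (82 − 86)/(83 − 82) = -4, so qd = 414 − 4p.
Supply slope: (126 − 146)/(81 − 85) = 5, so qs = 5p − 279.
Before the tax: set 414 − 4p = 5p − 279 → p* = £77, q* = 106.
With the tax collected from buyers, demand (in seller-price terms) shifts: qd = 414 − 4(p + 22.5).
Solving gives q = 56 with buyers paying £89.5 and suppliers receiving £67 (the £22.5 wedge).
Burden on buyers: £12.5; on suppliers: £10. (They sum to £22.5.)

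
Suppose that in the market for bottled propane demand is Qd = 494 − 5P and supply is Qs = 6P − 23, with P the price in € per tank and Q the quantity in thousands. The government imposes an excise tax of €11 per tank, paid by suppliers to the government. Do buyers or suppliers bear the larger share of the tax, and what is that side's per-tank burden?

Buyers bear the larger share: €6 per tank.

Before the tax: set 494 − 5P = 6P − 23 → P* = €47, Q* = 259.
With the tax collected from suppliers, supply shifts: Qs = 6(P − 11) − 23.
Solving gives Q = 229 with buyers paying €53 and suppliers receiving €42 (the €11 wedge).
Per-tank burden: buyers €6, suppliers €5.
Buyers take the larger share because demand is less price-elastic here (demand slope 5 vs supply slope 6).
The less price-elastic side of the market bears the larger share of a per-unit tax.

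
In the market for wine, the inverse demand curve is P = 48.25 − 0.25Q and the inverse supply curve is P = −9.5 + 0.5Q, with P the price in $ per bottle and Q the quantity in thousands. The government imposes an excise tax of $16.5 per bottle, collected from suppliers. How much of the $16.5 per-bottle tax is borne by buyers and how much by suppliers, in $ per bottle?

Inverting to Q(P) form: Qd = 193 − 4P; Qs = 2P + 19.
Before the tax: set 193 − 4P = 2P + 19 → P* = $29, Q* = 77.
With the tax collected from suppliers, supply shifts: Qs = 2(P − 16.5) + 19.
New equilibrium: buyers pay $34.5, suppliers receive $18, Q = 55. (Wedge: Pb − Ps = 16.5.)
Burden on buyers: $5.5; on suppliers: $11. (They sum to $16.5.)
The less price-elastic side of the market bears the larger share of a per-unit tax.

Buyers bear $5.5 per bottle; suppliers bear $11 per bottle.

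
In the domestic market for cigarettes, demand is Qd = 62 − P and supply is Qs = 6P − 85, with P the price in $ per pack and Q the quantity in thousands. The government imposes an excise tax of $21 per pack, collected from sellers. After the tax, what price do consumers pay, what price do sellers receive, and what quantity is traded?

Consumers pay $39; sellers receive $18; quantity = 23.

Before the tax: set 62 − P = 6P − 85 → P* = $21, Q* = 41.
With the tax collected from sellers, supply shifts: Qs = 6(P − 21) − 85.
New equilibrium: consumers pay $39, sellers receive $18, Q = 23. (Wedge: Pb − Ps = 21.)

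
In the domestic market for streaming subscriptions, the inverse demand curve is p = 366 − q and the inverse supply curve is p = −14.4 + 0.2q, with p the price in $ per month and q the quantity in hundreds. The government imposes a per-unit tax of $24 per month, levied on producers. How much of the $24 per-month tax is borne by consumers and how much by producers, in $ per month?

Inverting to q(p) form: qd = 366 − p; qs = 5p + 72.
Before the tax: set 366 − p = 5p + 72 → p* = $49, q* = 317.
With the tax collected from producers, supply shifts: qs = 5(p − 24) + 72.
Solving gives q = 297 with consumers paying $69 and producers receiving $45 (the $24 wedge).
Burden on consumers: $20; on producers: $4. (They sum to $24.)
The less price-elastic side of the market bears the larger share of a per-unit tax.

Consumers bear $20 per month; producers bear $4 per month.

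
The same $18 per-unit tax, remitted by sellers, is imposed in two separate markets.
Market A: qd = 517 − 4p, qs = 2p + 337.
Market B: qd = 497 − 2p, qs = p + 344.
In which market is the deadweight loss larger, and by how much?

Market A: pre-tax p* = $30, q* = 397; post-tax q = 373; deadweight loss = $216.
Market B: pre-tax p* = $51, q* = 395; post-tax q = 383; deadweight loss = $108.
Difference: $216 vs $108 → market A is larger by $108.

Market A, by $108.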